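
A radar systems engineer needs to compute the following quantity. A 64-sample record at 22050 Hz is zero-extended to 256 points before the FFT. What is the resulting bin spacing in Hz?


Frequency resolution after zero-padding:
N_padded = 64 * 4 = 256
df = fs / N_padded
   = 22050 / 256
   = 86.1328 Hz

86.1328 Hz


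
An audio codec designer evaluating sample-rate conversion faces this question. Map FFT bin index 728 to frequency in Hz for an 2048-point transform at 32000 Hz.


Frequency of DFT bin k:
f_k = k * fs / N
    = 728 * 32000 / 2048
    = 23296000 / 2048
    = 11375.0 Hz

11375.0 Hz


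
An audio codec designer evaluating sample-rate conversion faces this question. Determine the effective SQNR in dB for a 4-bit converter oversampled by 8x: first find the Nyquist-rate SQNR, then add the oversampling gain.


Step 1 — baseline SQNR at Nyquist:
SQNR_base = 6.02*N + 1.76
          = 6.02*4 + 1.76
          = 25.84 dB

Step 2 — oversampling processing gain:
G = 10*log10(OSR) = 10*log10(8) = 9.03 dB

Step 3 — total:
SQNR_total = 25.84 + 9.03 = 34.87 dB

Base SQNR = 25.84 dB; oversampled SQNR = 34.87 dB


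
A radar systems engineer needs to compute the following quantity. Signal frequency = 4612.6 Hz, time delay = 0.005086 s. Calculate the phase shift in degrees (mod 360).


Phase shift from frequency and time delay:
phi = 360 * f * t_delay
    = 360 * 4612.6 * 0.005086
    = 8445.49 degrees
    mod 360 = 165.49 degrees

165.49 degrees


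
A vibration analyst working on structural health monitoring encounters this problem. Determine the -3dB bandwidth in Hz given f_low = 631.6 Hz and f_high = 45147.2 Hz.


Bandwidth is the difference of -3dB frequencies:
BW = f_high - f_low
   = 45147.2 - 631.6
   = 44515.6 Hz

44515.6 Hz


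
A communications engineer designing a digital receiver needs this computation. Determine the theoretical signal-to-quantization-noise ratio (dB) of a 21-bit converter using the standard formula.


Theoretical SNR for a full-scale sinusoid:
SNR = 6.02 * N + 1.76
    = 6.02 * 21 + 1.76
    = 126.42 + 1.76
    = 128.18 dB

128.18 dB


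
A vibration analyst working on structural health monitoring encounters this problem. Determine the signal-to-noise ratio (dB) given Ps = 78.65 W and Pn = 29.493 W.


SNR in decibels:
SNR = 10 * log10(Ps / Pn)
    = 10 * log10(78.65 / 29.493)
    = 10 * log10(2.6667)
    = 10 * 0.426
    = 4.26 dB

4.26 dB


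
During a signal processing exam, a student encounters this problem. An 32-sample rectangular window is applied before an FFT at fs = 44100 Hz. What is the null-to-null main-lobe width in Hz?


Main lobe width for a rectangular window:
Width = 2 * fs / N
      = 2 * 44100 / 32
      = 88200 / 32
      = 2756.25 Hz

2756.25 Hz


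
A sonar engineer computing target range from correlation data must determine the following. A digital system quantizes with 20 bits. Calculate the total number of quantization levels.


Number of quantization levels = 2^N
= 2^20
= 1048576

1048576


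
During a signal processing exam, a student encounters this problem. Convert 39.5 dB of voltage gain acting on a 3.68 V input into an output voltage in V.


Output voltage from dB gain:
V_out = V_in * 10^(gain_dB / 20)
      = 3.68 * 10^(39.5 / 20)
      = 3.68 * 94.406088
      = 347.4144 V

347.4144 V


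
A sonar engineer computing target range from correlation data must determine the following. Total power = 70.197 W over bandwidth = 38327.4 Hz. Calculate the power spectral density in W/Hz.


Power spectral density:
PSD = P / BW
    = 70.197 / 38327.4
    = 0.00183151 W/Hz

0.00183151 W/Hz


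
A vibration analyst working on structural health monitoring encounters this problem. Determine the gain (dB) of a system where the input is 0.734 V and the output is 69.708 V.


Voltage gain in dB:
G = 20 * log10(Vout / Vin)
  = 20 * log10(69.708 / 0.734)
  = 20 * log10(94.970027)
  = 20 * 1.977587
  = 39.55 dB

39.55 dB


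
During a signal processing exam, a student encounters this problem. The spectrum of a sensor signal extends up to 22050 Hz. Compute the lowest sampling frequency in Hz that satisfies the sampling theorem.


The Nyquist rate is twice the maximum frequency component.
fs_min = 2 * fmax
      = 2 * 22050
      = 44100 Hz

44100


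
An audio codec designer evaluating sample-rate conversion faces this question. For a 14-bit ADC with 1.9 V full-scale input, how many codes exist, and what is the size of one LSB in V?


Step 1 — number of quantization levels:
L = 2^N = 2^14 = 16384

Step 2 — LSB step size:
delta = Vfs / L
      = 1.9 / 16384
      = 0.00011597 V

Levels = 16384; step size = 0.00011597 V


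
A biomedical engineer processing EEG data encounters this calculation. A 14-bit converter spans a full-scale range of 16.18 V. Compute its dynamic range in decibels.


Dynamic range from full-scale to LSB:
V_min = V_max / 2^bits = 16.18 / 2^14
DR = 20 * log10(V_max / V_min)
   = 20 * log10(2^14)
   = 20 * 14 * log10(2)
   = 84.29 dB

84.29 dB


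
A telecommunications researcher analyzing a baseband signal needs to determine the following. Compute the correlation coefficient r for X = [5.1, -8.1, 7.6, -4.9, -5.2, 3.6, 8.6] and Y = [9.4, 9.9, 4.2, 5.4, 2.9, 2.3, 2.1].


Pearson correlation coefficient (population):
r = cov(X,Y) / (std(X) * std(Y))
Mean X = 0.9571, Mean Y = 5.1714
Cov(X,Y) = -7.168367
Std(X) = 6.33513, Std(Y) = 3.02547
r = -0.374

-0.374


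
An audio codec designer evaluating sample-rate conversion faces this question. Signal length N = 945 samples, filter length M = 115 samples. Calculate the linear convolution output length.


Linear convolution output length:
L = N + M - 1
  = 945 + 115 - 1
  = 1059 samples

1059


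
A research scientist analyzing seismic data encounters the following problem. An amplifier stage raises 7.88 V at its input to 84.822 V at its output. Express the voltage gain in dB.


Voltage gain in dB:
G = 20 * log10(Vout / Vin)
  = 20 * log10(84.822 / 7.88)
  = 20 * log10(10.764213)
  = 20 * 1.031982
  = 20.64 dB

20.64 dB


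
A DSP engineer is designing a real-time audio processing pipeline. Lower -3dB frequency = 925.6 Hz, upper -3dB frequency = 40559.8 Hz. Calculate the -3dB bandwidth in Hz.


Bandwidth is the difference of -3dB frequencies:
BW = f_high - f_low
   = 40559.8 - 925.6
   = 39634.2 Hz

39634.2 Hz


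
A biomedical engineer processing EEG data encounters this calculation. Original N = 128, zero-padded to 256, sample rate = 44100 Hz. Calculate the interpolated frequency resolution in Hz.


Frequency resolution after zero-padding:
N_padded = 128 * 2 = 256
df = fs / N_padded
   = 44100 / 256
   = 172.2656 Hz

172.2656 Hz


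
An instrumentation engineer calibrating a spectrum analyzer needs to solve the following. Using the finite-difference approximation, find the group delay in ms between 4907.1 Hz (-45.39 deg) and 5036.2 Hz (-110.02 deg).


Group delay from phase difference:
tau = -d(phi)/d(omega)
d(phi) = -64.63 deg = -1.128006 rad
d(omega) = 2*pi*(5036.2 - 4907.1) = 811.1592 rad/s
tau = -(-1.128006) / 811.1592
    = 1.3906 ms

1.3906 ms


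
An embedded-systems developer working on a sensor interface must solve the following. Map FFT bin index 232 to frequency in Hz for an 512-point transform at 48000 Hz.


Frequency of DFT bin k:
f_k = k * fs / N
    = 232 * 48000 / 512
    = 11136000 / 512
    = 21750.0 Hz

21750.0 Hz


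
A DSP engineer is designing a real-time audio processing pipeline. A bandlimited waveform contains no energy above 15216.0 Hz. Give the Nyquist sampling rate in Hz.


The Nyquist rate is twice the maximum frequency component.
fs_min = 2 * fmax
      = 2 * 15216.0
      = 30432.0 Hz

30432.0


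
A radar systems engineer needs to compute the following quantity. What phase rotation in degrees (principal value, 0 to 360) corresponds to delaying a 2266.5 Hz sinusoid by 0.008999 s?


Phase shift from frequency and time delay:
phi = 360 * f * t_delay
    = 360 * 2266.5 * 0.008999
    = 7342.64 degrees
    mod 360 = 142.64 degrees

142.64 degrees


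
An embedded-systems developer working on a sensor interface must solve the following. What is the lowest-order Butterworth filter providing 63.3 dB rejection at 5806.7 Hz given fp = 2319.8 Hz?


Butterworth filter order formula:
n = log10(10^(A/10) - 1) / (2 * log10(f_stop/f_pass))
10^(63.3/10) - 1 = 2137961.0895
f_stop/f_pass = 5806.7 / 2319.8 = 2.5031
n = 7.9427 -> ceil = 8

8


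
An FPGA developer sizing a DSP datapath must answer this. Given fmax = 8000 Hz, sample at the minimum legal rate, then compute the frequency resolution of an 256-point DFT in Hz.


Step 1 — Nyquist sampling rate:
fs = 2 * fmax = 2 * 8000 = 16000 Hz

Step 2 — DFT bin spacing:
df = fs / N = 16000 / 256 = 62.5 Hz

62.5 Hz


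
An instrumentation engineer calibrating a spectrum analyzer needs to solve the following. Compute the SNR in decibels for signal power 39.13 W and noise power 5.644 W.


SNR in decibels:
SNR = 10 * log10(Ps / Pn)
    = 10 * log10(39.13 / 5.644)
    = 10 * log10(6.933)
    = 10 * 0.8409
    = 8.41 dB

8.41 dB


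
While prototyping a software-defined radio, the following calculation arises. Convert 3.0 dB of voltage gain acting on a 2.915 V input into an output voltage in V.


Output voltage from dB gain:
V_out = V_in * 10^(gain_dB / 20)
      = 2.915 * 10^(3.0 / 20)
      = 2.915 * 1.412538
      = 4.1175 V

4.1175 V


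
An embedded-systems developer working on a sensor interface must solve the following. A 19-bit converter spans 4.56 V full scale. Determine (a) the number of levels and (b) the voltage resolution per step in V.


Step 1 — number of quantization levels:
L = 2^N = 2^19 = 524288

Step 2 — LSB step size:
delta = Vfs / L
      = 4.56 / 524288
      = 8.7e-06 V

Levels = 524288; step size = 8.7e-06 V


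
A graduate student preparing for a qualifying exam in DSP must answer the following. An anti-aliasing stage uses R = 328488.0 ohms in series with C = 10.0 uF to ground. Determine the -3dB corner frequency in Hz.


Cutoff frequency of a first-order RC filter:
fc = 1 / (2 * pi * R * C)
C = 10.0 uF = 1e-05 F
fc = 1 / (2 * pi * 328488.0 * 1e-05)
   = 1 / 20.639509751848
   = 0.048451 Hz

0.048451 Hz


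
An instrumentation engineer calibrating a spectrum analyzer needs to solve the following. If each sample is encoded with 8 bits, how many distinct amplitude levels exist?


Number of quantization levels = 2^N
= 2^8
= 256

256


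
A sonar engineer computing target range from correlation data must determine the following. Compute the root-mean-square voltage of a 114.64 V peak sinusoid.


RMS voltage for a sinusoidal waveform:
V_rms = V_peak / sqrt(2)
      = 114.64 / 1.414214
      = 81.063 V

81.063 V


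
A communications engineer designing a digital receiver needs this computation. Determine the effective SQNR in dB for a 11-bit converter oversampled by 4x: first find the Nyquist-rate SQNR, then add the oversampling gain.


Step 1 — baseline SQNR at Nyquist:
SQNR_base = 6.02*N + 1.76
          = 6.02*11 + 1.76
          = 67.98 dB

Step 2 — oversampling processing gain:
G = 10*log10(OSR) = 10*log10(4) = 6.02 dB

Step 3 — total:
SQNR_total = 67.98 + 6.02 = 74.0 dB

Base SQNR = 67.98 dB; oversampled SQNR = 74.0 dB


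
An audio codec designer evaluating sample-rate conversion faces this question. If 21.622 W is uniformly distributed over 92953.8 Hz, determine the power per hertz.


Power spectral density:
PSD = P / BW
    = 21.622 / 92953.8
    = 0.00023261 W/Hz

0.00023261 W/Hz


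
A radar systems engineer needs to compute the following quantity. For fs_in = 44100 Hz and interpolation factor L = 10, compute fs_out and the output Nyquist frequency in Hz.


Step 1 — output sample rate after interpolation by L:
fs_out = L * fs_in = 10 * 44100 = 441000 Hz

Step 2 — Nyquist frequency of the output stream:
f_Nyq = fs_out / 2 = 441000 / 2 = 220500.0 Hz

fs_out = 441000 Hz; f_Nyquist = 220500.0 Hz


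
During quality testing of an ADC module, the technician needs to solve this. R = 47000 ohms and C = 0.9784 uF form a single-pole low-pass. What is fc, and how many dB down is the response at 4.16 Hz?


Step 1 — cutoff frequency:
fc = 1 / (2*pi*R*C)
C = 0.9784 uF = 9.784e-07 F
fc = 1 / (2*pi*47000*9.784e-07)
   = 3.46103 Hz

Step 2 — magnitude at f = 4.16 Hz:
|H(f)| = 1 / sqrt(1 + (f/fc)^2)
f/fc = 4.16 / 3.46103 = 1.201954
|H| = 1 / sqrt(1 + 1.444693) = 0.6395696
|H|_dB = 20*log10(0.6395696) = -3.88 dB

fc = 3.46103 Hz; |H(4.16 Hz)| = -3.88 dB


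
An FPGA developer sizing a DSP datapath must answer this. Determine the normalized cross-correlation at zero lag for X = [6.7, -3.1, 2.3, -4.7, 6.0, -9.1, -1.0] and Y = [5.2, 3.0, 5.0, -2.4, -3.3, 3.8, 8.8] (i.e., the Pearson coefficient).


Pearson correlation coefficient (population):
r = cov(X,Y) / (std(X) * std(Y))
Mean X = -0.4143, Mean Y = 2.8714
Cov(X,Y) = -0.933265
Std(X) = 5.35175, Std(Y) = 3.997397
r = -0.0436

-0.0436


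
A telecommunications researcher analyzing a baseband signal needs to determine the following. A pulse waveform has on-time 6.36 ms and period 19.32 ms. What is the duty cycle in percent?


Duty cycle as a percentage:
DC = (t_on / T) * 100
   = (6.36 / 19.32) * 100
   = 0.329193 * 100
   = 32.92 %

32.92 %


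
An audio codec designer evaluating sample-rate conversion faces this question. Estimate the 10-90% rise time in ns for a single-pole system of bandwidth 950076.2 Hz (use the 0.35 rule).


Rise time from bandwidth relationship:
tr = 0.35 / BW
   = 0.35 / 950076.2
   = 3.683915038e-07 s
   = 368.3915 ns

368.3915 ns


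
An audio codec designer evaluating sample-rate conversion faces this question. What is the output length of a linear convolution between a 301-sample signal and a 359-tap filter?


Linear convolution output length:
L = N + M - 1
  = 301 + 359 - 1
  = 659 samples

659


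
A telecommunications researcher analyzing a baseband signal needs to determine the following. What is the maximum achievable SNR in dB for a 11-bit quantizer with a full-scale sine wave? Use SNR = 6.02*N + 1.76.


Theoretical SNR for a full-scale sinusoid:
SNR = 6.02 * N + 1.76
    = 6.02 * 11 + 1.76
    = 66.22 + 1.76
    = 67.98 dB

67.98 dB


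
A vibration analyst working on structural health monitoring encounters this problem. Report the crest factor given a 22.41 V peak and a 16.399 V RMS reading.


Crest factor is the ratio of peak to RMS:
CF = V_peak / V_rms
   = 22.41 / 16.399
   = 1.3665

1.3665


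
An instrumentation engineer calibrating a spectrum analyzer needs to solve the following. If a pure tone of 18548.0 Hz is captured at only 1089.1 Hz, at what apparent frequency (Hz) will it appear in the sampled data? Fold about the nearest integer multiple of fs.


Compute the nearest integer multiple of fs to the signal:
n = round(18548.0 / 1089.1) = 17
f_alias = |18548.0 - 17 * 1089.1|
        = |18548.0 - 18514.7|
        = 33.3 Hz

33.3


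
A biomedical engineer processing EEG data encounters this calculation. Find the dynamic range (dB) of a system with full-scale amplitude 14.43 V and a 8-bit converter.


Dynamic range from full-scale to LSB:
V_min = V_max / 2^bits = 14.43 / 2^8
DR = 20 * log10(V_max / V_min)
   = 20 * log10(2^8)
   = 20 * 8 * log10(2)
   = 48.16 dB

48.16 dB


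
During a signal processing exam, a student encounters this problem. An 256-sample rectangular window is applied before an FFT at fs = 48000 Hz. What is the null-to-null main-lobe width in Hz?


Main lobe width for a rectangular window:
Width = 2 * fs / N
      = 2 * 48000 / 256
      = 96000 / 256
      = 375.0 Hz

375.0 Hz


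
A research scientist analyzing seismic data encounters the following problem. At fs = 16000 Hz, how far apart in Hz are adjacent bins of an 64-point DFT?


DFT frequency resolution:
df = fs / N
   = 16000 / 64
   = 250.0 Hz

250.0 Hz


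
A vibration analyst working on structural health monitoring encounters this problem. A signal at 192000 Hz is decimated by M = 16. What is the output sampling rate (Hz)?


Decimation reduces the sample rate:
fs_out = fs_in / M
       = 192000 / 16
       = 12000.0 Hz

12000.0 Hz


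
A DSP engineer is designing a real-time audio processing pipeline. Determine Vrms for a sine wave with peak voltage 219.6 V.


RMS voltage for a sinusoidal waveform:
V_rms = V_peak / sqrt(2)
      = 219.6 / 1.414214
      = 155.281 V

155.281 V


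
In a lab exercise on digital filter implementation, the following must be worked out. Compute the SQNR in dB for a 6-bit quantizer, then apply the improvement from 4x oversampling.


Step 1 — baseline SQNR at Nyquist:
SQNR_base = 6.02*N + 1.76
          = 6.02*6 + 1.76
          = 37.88 dB

Step 2 — oversampling processing gain:
G = 10*log10(OSR) = 10*log10(4) = 6.02 dB

Step 3 — total:
SQNR_total = 37.88 + 6.02 = 43.9 dB

Base SQNR = 37.88 dB; oversampled SQNR = 43.9 dB


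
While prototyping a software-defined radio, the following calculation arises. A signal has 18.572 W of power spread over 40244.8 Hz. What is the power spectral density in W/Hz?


Power spectral density:
PSD = P / BW
    = 18.572 / 40244.8
    = 0.00046148 W/Hz

0.00046148 W/Hz


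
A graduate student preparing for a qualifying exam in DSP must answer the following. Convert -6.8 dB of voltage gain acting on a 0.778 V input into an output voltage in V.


Output voltage from dB gain:
V_out = V_in * 10^(gain_dB / 20)
      = 0.778 * 10^(-6.8 / 20)
      = 0.778 * 0.457088
      = 0.3556 V

0.3556 V


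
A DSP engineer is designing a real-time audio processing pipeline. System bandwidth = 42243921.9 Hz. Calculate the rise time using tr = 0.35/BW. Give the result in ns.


Rise time from bandwidth relationship:
tr = 0.35 / BW
   = 0.35 / 42243921.9
   = 8.285215583e-09 s
   = 8.2852 ns

8.2852 ns


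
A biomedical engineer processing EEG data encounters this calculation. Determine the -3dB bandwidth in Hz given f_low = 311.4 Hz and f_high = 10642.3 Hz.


Bandwidth is the difference of -3dB frequencies:
BW = f_high - f_low
   = 10642.3 - 311.4
   = 10330.9 Hz

10330.9 Hz


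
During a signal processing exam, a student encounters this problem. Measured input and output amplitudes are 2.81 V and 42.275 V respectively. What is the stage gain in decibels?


Voltage gain in dB:
G = 20 * log10(Vout / Vin)
  = 20 * log10(42.275 / 2.81)
  = 20 * log10(15.044484)
  = 20 * 1.177377
  = 23.55 dB

23.55 dB


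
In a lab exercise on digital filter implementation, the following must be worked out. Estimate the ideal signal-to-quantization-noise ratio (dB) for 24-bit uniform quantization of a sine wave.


Theoretical SNR for a full-scale sinusoid:
SNR = 6.02 * N + 1.76
    = 6.02 * 24 + 1.76
    = 144.48 + 1.76
    = 146.24 dB

146.24 dB


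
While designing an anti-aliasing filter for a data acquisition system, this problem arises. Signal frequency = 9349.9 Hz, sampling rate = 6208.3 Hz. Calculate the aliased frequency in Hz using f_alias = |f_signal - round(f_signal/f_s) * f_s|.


Compute the nearest integer multiple of fs to the signal:
n = round(9349.9 / 6208.3) = 2
f_alias = |9349.9 - 2 * 6208.3|
        = |9349.9 - 12416.6|
        = 3066.7 Hz

3066.7


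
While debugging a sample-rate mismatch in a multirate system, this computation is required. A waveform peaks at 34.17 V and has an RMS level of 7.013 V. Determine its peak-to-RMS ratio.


Crest factor is the ratio of peak to RMS:
CF = V_peak / V_rms
   = 34.17 / 7.013
   = 4.8724

4.8724


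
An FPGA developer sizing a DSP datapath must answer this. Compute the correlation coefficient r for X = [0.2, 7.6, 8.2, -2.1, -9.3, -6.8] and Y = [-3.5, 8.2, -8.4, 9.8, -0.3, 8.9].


Pearson correlation coefficient (population):
r = cov(X,Y) / (std(X) * std(Y))
Mean X = -0.3667, Mean Y = 2.45
Cov(X,Y) = -13.363333
Std(X) = 6.600168, Std(Y) = 6.944722
r = -0.2915

-0.2915


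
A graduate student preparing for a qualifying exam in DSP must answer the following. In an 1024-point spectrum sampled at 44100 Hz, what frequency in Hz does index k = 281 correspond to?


Frequency of DFT bin k:
f_k = k * fs / N
    = 281 * 44100 / 1024
    = 12392100 / 1024
    = 12101.66 Hz

12101.66 Hz


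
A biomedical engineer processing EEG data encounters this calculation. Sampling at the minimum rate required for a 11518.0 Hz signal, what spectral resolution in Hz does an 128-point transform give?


Step 1 — Nyquist sampling rate:
fs = 2 * fmax = 2 * 11518.0 = 23036.0 Hz

Step 2 — DFT bin spacing:
df = fs / N = 23036.0 / 128 = 179.9688 Hz

179.9688 Hz


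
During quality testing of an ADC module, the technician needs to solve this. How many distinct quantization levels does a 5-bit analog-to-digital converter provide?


Number of quantization levels = 2^N
= 2^5
= 32

32


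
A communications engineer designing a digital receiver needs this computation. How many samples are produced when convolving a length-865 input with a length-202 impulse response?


Linear convolution output length:
L = N + M - 1
  = 865 + 202 - 1
  = 1066 samples

1066


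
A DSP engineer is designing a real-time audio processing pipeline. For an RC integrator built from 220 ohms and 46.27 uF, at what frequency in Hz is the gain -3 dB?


Cutoff frequency of a first-order RC filter:
fc = 1 / (2 * pi * R * C)
C = 46.27 uF = 4.627e-05 F
fc = 1 / (2 * pi * 220 * 4.627e-05)
   = 1 / 0.063959056515904
   = 15.635002 Hz

15.635002 Hz


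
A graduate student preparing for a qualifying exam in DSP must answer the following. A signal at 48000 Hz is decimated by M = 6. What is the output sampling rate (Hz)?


Decimation reduces the sample rate:
fs_out = fs_in / M
       = 48000 / 6
       = 8000.0 Hz

8000.0 Hz


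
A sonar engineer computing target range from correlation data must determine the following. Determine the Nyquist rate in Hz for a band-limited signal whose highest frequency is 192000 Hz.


The Nyquist rate is twice the maximum frequency component.
fs_min = 2 * fmax
      = 2 * 192000
      = 384000 Hz

384000


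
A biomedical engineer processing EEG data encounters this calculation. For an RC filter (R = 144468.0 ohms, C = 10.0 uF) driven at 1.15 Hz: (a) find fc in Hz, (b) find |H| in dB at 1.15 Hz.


Step 1 — cutoff frequency:
fc = 1 / (2*pi*R*C)
C = 10.0 uF = 1e-05 F
fc = 1 / (2*pi*144468.0*1e-05)
   = 0.110166 Hz

Step 2 — magnitude at f = 1.15 Hz:
|H(f)| = 1 / sqrt(1 + (f/fc)^2)
f/fc = 1.15 / 0.110166 = 10.438792
|H| = 1 / sqrt(1 + 108.968378) = 0.09536
|H|_dB = 20*log10(0.09536) = -20.41 dB

fc = 0.110166 Hz; |H(1.15 Hz)| = -20.41 dB


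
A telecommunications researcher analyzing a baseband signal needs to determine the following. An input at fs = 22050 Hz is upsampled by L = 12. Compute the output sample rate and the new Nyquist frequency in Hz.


Step 1 — output sample rate after interpolation by L:
fs_out = L * fs_in = 12 * 22050 = 264600 Hz

Step 2 — Nyquist frequency of the output stream:
f_Nyq = fs_out / 2 = 264600 / 2 = 132300.0 Hz

fs_out = 264600 Hz; f_Nyquist = 132300.0 Hz


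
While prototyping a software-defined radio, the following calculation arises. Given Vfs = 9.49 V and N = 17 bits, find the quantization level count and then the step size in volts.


Step 1 — number of quantization levels:
L = 2^N = 2^17 = 131072

Step 2 — LSB step size:
delta = Vfs / L
      = 9.49 / 131072
      = 7.24e-05 V

Levels = 131072; step size = 7.24e-05 V


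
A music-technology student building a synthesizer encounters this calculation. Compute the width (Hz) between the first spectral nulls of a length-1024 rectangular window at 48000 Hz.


Main lobe width for a rectangular window:
Width = 2 * fs / N
      = 2 * 48000 / 1024
      = 96000 / 1024
      = 93.75 Hz

93.75 Hz


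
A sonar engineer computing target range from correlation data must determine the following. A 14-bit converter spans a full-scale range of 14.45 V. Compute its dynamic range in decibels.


Dynamic range from full-scale to LSB:
V_min = V_max / 2^bits = 14.45 / 2^14
DR = 20 * log10(V_max / V_min)
   = 20 * log10(2^14)
   = 20 * 14 * log10(2)
   = 84.29 dB

84.29 dB


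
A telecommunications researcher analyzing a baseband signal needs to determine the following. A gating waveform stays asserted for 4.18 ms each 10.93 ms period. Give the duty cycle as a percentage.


Duty cycle as a percentage:
DC = (t_on / T) * 100
   = (4.18 / 10.93) * 100
   = 0.382434 * 100
   = 38.24 %

38.24 %


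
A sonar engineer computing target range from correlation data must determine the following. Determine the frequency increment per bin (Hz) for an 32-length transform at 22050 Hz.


DFT frequency resolution:
df = fs / N
   = 22050 / 32
   = 689.0625 Hz

689.0625 Hz


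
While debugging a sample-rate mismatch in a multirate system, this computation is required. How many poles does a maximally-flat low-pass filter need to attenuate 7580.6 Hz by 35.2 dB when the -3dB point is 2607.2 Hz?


Butterworth filter order formula:
n = log10(10^(A/10) - 1) / (2 * log10(f_stop/f_pass))
10^(35.2/10) - 1 = 3310.3112
f_stop/f_pass = 7580.6 / 2607.2 = 2.9076
n = 3.7968 -> ceil = 4

4


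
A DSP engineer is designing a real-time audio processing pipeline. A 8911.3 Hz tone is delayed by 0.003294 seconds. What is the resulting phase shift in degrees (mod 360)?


Phase shift from frequency and time delay:
phi = 360 * f * t_delay
    = 360 * 8911.3 * 0.003294
    = 10567.38 degrees
    mod 360 = 127.38 degrees

127.38 degrees


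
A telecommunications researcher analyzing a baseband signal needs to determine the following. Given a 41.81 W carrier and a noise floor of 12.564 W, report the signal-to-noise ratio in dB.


SNR in decibels:
SNR = 10 * log10(Ps / Pn)
    = 10 * log10(41.81 / 12.564)
    = 10 * log10(3.3278)
    = 10 * 0.5222
    = 5.22 dB

5.22 dB


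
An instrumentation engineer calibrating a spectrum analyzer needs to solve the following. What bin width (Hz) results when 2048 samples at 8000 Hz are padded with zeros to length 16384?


Frequency resolution after zero-padding:
N_padded = 2048 * 8 = 16384
df = fs / N_padded
   = 8000 / 16384
   = 0.4883 Hz

0.4883 Hz


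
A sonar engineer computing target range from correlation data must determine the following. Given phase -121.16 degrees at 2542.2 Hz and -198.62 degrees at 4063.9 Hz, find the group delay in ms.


Group delay from phase difference:
tau = -d(phi)/d(omega)
d(phi) = -77.46 deg = -1.351932 rad
d(omega) = 2*pi*(4063.9 - 2542.2) = 9561.1231 rad/s
tau = -(-1.351932) / 9561.1231
    = 0.1414 ms

0.1414 ms


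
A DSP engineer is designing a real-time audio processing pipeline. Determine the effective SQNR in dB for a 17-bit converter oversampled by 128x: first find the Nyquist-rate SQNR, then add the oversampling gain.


Step 1 — baseline SQNR at Nyquist:
SQNR_base = 6.02*N + 1.76
          = 6.02*17 + 1.76
          = 104.1 dB

Step 2 — oversampling processing gain:
G = 10*log10(OSR) = 10*log10(128) = 21.07 dB

Step 3 — total:
SQNR_total = 104.1 + 21.07 = 125.17 dB

Base SQNR = 104.1 dB; oversampled SQNR = 125.17 dB


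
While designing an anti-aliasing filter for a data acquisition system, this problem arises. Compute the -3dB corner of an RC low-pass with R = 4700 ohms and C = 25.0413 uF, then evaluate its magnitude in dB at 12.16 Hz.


Step 1 — cutoff frequency:
fc = 1 / (2*pi*R*C)
C = 25.0413 uF = 2.50413e-05 F
fc = 1 / (2*pi*4700*2.50413e-05)
   = 1.35228 Hz

Step 2 — magnitude at f = 12.16 Hz:
|H(f)| = 1 / sqrt(1 + (f/fc)^2)
f/fc = 12.16 / 1.35228 = 8.992221
|H| = 1 / sqrt(1 + 80.860039) = 0.1105259
|H|_dB = 20*log10(0.1105259) = -19.13 dB

fc = 1.35228 Hz; |H(12.16 Hz)| = -19.13 dB


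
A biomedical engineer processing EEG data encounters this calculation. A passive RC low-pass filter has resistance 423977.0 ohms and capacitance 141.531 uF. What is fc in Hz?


Cutoff frequency of a first-order RC filter:
fc = 1 / (2 * pi * R * C)
C = 141.531 uF = 0.000141531 F
fc = 1 / (2 * pi * 423977.0 * 0.000141531)
   = 1 / 377.02811877073
   = 0.002652 Hz

0.002652 Hz


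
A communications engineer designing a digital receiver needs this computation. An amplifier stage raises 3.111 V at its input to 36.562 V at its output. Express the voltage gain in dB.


Voltage gain in dB:
G = 20 * log10(Vout / Vin)
  = 20 * log10(36.562 / 3.111)
  = 20 * log10(11.752491)
  = 20 * 1.07013
  = 21.4 dB

21.4 dB


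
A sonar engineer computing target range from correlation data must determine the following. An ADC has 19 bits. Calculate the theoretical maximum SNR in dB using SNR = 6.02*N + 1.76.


Theoretical SNR for a full-scale sinusoid:
SNR = 6.02 * N + 1.76
    = 6.02 * 19 + 1.76
    = 114.38 + 1.76
    = 116.14 dB

116.14 dB


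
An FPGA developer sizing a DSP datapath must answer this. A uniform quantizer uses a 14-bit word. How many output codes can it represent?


Number of quantization levels = 2^N
= 2^14
= 16384

16384


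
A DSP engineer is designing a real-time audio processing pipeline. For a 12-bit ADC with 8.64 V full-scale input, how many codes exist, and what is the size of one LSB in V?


Step 1 — number of quantization levels:
L = 2^N = 2^12 = 4096

Step 2 — LSB step size:
delta = Vfs / L
      = 8.64 / 4096
      = 0.00210938 V

Levels = 4096; step size = 0.00210938 V


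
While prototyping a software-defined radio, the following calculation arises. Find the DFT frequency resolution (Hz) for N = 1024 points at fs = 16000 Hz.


DFT frequency resolution:
df = fs / N
   = 16000 / 1024
   = 15.625 Hz

15.625 Hz


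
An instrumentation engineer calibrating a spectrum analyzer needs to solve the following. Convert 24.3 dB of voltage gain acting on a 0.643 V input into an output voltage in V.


Output voltage from dB gain:
V_out = V_in * 10^(gain_dB / 20)
      = 0.643 * 10^(24.3 / 20)
      = 0.643 * 16.405898
      = 10.549 V

10.549 V


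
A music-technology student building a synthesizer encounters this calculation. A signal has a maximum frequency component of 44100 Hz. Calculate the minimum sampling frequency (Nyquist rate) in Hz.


The Nyquist rate is twice the maximum frequency component.
fs_min = 2 * fmax
      = 2 * 44100
      = 88200 Hz

88200


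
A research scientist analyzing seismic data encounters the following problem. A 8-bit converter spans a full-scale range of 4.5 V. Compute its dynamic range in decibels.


Dynamic range from full-scale to LSB:
V_min = V_max / 2^bits = 4.5 / 2^8
DR = 20 * log10(V_max / V_min)
   = 20 * log10(2^8)
   = 20 * 8 * log10(2)
   = 48.16 dB

48.16 dB


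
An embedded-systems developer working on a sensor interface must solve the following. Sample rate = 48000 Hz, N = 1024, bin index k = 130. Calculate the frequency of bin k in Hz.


Frequency of DFT bin k:
f_k = k * fs / N
    = 130 * 48000 / 1024
    = 6240000 / 1024
    = 6093.75 Hz

6093.75 Hz


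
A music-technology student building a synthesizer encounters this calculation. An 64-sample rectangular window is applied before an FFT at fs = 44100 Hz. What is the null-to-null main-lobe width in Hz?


Main lobe width for a rectangular window:
Width = 2 * fs / N
      = 2 * 44100 / 64
      = 88200 / 64
      = 1378.125 Hz

1378.125 Hz


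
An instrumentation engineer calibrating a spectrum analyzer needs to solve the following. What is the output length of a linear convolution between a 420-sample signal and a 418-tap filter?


Linear convolution output length:
L = N + M - 1
  = 420 + 418 - 1
  = 837 samples

837


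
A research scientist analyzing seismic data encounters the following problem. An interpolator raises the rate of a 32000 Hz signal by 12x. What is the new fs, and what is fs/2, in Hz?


Step 1 — output sample rate after interpolation by L:
fs_out = L * fs_in = 12 * 32000 = 384000 Hz

Step 2 — Nyquist frequency of the output stream:
f_Nyq = fs_out / 2 = 384000 / 2 = 192000.0 Hz

fs_out = 384000 Hz; f_Nyquist = 192000.0 Hz


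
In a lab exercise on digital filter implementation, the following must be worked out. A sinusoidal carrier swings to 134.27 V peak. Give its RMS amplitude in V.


RMS voltage for a sinusoidal waveform:
V_rms = V_peak / sqrt(2)
      = 134.27 / 1.414214
      = 94.943 V

94.943 V


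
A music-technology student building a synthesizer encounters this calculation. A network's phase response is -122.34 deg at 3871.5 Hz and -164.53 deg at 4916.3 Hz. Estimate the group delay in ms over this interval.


Group delay from phase difference:
tau = -d(phi)/d(omega)
d(phi) = -42.19 deg = -0.736354 rad
d(omega) = 2*pi*(4916.3 - 3871.5) = 6564.672 rad/s
tau = -(-0.736354) / 6564.672
    = 0.1122 ms

0.1122 ms


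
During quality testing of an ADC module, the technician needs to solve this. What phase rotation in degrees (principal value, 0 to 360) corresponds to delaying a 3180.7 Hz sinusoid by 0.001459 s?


Phase shift from frequency and time delay:
phi = 360 * f * t_delay
    = 360 * 3180.7 * 0.001459
    = 1670.63 degrees
    mod 360 = 230.63 degrees

230.63 degrees


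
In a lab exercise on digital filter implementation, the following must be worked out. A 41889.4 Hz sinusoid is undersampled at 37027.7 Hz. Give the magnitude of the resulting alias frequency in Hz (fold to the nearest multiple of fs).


Compute the nearest integer multiple of fs to the signal:
n = round(41889.4 / 37027.7) = 1
f_alias = |41889.4 - 1 * 37027.7|
        = |41889.4 - 37027.7|
        = 4861.7 Hz

4861.7


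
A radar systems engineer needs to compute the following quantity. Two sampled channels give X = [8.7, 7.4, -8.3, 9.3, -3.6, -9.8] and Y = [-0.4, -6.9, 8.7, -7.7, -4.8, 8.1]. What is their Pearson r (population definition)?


Pearson correlation coefficient (population):
r = cov(X,Y) / (std(X) * std(Y))
Mean X = 0.6167, Mean Y = -0.5
Cov(X,Y) = -43.101667
Std(X) = 8.088555, Std(Y) = 6.706962
r = -0.7945

-0.7945


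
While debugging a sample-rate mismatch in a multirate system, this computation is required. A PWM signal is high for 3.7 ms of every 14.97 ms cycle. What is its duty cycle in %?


Duty cycle as a percentage:
DC = (t_on / T) * 100
   = (3.7 / 14.97) * 100
   = 0.247161 * 100
   = 24.72 %

24.72 %


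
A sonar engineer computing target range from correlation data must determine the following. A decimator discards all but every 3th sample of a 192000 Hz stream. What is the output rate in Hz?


Decimation reduces the sample rate:
fs_out = fs_in / M
       = 192000 / 3
       = 64000.0 Hz

64000.0 Hz


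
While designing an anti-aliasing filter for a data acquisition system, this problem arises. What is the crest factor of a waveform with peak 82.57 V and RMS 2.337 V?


Crest factor is the ratio of peak to RMS:
CF = V_peak / V_rms
   = 82.57 / 2.337
   = 35.3316

35.3316


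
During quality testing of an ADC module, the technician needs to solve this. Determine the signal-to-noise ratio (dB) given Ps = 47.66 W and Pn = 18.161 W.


SNR in decibels:
SNR = 10 * log10(Ps / Pn)
    = 10 * log10(47.66 / 18.161)
    = 10 * log10(2.6243)
    = 10 * 0.419
    = 4.19 dB

4.19 dB


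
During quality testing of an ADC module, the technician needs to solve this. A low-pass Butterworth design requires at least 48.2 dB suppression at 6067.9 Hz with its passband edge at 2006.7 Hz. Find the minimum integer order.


Butterworth filter order formula:
n = log10(10^(A/10) - 1) / (2 * log10(f_stop/f_pass))
10^(48.2/10) - 1 = 66068.3448
f_stop/f_pass = 6067.9 / 2006.7 = 3.0238
n = 5.015 -> ceil = 6

6


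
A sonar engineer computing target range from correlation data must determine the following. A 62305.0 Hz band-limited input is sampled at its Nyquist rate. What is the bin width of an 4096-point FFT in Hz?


Step 1 — Nyquist sampling rate:
fs = 2 * fmax = 2 * 62305.0 = 124610.0 Hz

Step 2 — DFT bin spacing:
df = fs / N = 124610.0 / 4096 = 30.4224 Hz

30.4224 Hz


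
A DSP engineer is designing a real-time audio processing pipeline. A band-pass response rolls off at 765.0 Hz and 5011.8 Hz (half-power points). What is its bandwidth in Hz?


Bandwidth is the difference of -3dB frequencies:
BW = f_high - f_low
   = 5011.8 - 765.0
   = 4246.8 Hz

4246.8 Hz


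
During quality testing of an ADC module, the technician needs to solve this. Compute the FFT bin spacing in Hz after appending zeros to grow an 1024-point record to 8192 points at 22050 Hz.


Frequency resolution after zero-padding:
N_padded = 1024 * 8 = 8192
df = fs / N_padded
   = 22050 / 8192
   = 2.6917 Hz

2.6917 Hz


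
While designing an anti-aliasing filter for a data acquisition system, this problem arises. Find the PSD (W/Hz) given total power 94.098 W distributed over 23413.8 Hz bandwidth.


Power spectral density:
PSD = P / BW
    = 94.098 / 23413.8
    = 0.00401891 W/Hz

0.00401891 W/Hz


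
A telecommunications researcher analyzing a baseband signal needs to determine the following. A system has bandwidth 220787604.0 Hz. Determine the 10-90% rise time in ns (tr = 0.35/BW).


Rise time from bandwidth relationship:
tr = 0.35 / BW
   = 0.35 / 220787604.0
   = 1.585233925e-09 s
   = 1.5852 ns

1.5852 ns


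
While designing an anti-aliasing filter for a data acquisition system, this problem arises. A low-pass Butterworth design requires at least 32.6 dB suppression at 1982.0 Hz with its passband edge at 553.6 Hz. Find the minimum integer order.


Butterworth filter order formula:
n = log10(10^(A/10) - 1) / (2 * log10(f_stop/f_pass))
10^(32.6/10) - 1 = 1818.7009
f_stop/f_pass = 1982.0 / 553.6 = 3.5802
n = 2.9425 -> ceil = 3

3


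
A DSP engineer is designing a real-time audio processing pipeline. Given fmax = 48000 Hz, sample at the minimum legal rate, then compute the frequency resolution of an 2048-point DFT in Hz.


Step 1 — Nyquist sampling rate:
fs = 2 * fmax = 2 * 48000 = 96000 Hz

Step 2 — DFT bin spacing:
df = fs / N = 96000 / 2048 = 46.875 Hz

46.875 Hz


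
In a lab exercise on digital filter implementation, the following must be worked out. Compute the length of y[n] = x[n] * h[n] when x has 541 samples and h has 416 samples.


Linear convolution output length:
L = N + M - 1
  = 541 + 416 - 1
  = 956 samples

956


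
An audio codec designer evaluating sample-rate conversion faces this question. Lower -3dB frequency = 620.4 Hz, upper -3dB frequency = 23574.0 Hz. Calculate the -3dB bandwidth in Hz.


Bandwidth is the difference of -3dB frequencies:
BW = f_high - f_low
   = 23574.0 - 620.4
   = 22953.6 Hz

22953.6 Hz


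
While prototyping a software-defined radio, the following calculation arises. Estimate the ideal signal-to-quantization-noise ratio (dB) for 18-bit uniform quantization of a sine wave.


Theoretical SNR for a full-scale sinusoid:
SNR = 6.02 * N + 1.76
    = 6.02 * 18 + 1.76
    = 108.36 + 1.76
    = 110.12 dB

110.12 dB


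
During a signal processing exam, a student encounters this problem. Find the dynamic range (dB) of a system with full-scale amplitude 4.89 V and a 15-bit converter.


Dynamic range from full-scale to LSB:
V_min = V_max / 2^bits = 4.89 / 2^15
DR = 20 * log10(V_max / V_min)
   = 20 * log10(2^15)
   = 20 * 15 * log10(2)
   = 90.31 dB

90.31 dB


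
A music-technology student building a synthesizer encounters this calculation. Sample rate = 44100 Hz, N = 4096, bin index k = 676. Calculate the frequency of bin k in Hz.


Frequency of DFT bin k:
f_k = k * fs / N
    = 676 * 44100 / 4096
    = 29811600 / 4096
    = 7278.223 Hz

7278.223 Hz


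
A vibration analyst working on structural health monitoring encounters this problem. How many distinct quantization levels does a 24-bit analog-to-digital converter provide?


Number of quantization levels = 2^N
= 2^24
= 16777216

16777216
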